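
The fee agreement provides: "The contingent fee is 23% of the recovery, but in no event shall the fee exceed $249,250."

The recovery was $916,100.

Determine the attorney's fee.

$210,703.00

23% of $916,100 = $210,703.00
That is under the $249,250 cap.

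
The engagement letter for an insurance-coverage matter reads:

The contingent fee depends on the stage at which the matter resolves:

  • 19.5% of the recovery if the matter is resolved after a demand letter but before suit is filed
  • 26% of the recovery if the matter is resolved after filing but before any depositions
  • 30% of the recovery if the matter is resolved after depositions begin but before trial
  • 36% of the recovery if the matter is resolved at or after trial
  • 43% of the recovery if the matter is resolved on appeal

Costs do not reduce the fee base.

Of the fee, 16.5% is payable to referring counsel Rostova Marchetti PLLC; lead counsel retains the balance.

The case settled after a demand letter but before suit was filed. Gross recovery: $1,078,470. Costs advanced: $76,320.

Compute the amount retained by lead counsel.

$175,601.88

Fee base is the gross recovery, $1,078,470; costs are reimbursed separately.
The matter settled after a demand letter but before suit was filed, so the 19.5% rate applies.
$1,078,470 × 19.5% = $210,301.65
Referral share: 16.5% of $210,301.65 = $34,699.77; lead counsel retains $210,301.65 − $34,699.77 = $175,601.88.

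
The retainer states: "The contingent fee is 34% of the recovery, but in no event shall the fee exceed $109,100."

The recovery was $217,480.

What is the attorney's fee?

34% of $217,480 = $73,943.20
That is under the $109,100 cap.

$73,943.20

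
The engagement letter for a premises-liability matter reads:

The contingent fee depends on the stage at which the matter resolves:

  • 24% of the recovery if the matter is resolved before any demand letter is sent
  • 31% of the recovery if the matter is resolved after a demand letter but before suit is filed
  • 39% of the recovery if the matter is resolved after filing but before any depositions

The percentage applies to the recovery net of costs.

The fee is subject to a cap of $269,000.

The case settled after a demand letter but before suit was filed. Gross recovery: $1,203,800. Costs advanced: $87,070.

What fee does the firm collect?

Fee base (net of costs): $1,203,800 − $87,070 = $1,116,730
The matter settled after a demand letter but before suit was filed, so the 31% rate applies.
$1,116,730 × 31% = $346,186.30
$346,186.30 exceeds the $269,000 cap, so the fee is capped at $269,000.00.

$269,000.00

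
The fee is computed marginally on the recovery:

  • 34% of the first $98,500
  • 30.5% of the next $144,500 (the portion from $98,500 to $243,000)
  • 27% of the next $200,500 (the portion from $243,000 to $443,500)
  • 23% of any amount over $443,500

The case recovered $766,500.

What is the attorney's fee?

First $98,500 at 34% = $33,490.00
Next $144,500 at 30.5% = $44,072.50
Next $200,500 at 27% = $54,135.00
Remaining $323,000 at 23% = $74,290.00
Fee: $33,490.00 + $44,072.50 + $54,135.00 + $74,290.00 = $205,987.50

$205,987.50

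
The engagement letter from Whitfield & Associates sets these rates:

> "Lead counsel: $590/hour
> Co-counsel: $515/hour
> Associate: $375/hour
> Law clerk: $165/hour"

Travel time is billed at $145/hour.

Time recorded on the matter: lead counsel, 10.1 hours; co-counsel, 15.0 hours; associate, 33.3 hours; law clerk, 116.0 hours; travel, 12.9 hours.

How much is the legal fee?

Lead counsel: 10.1 × $590 = $5,959.00
Co-counsel: 15.0 × $515 = $7,725.00
Associate: 33.3 × $375 = $12,487.50
Law clerk: 116.0 × $165 = $19,140.00
Subtotal: $5,959.00 + $7,725.00 + $12,487.50 + $19,140.00 = $45,311.50
Travel: 12.9 × $145 = $1,870.50
Total: $45,311.50 + $1,870.50 = $47,182.00

$47,182.00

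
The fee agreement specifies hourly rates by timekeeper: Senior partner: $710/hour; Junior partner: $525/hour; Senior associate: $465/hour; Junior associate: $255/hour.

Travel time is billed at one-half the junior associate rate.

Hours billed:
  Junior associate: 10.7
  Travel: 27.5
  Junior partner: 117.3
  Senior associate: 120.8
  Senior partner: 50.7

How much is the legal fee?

$159,986.25

Senior partner: 50.7 × $710 = $35,997.00
Junior partner: 117.3 × $525 = $61,582.50
Senior associate: 120.8 × $465 = $56,172.00
Junior associate: 10.7 × $255 = $2,728.50
Subtotal: $35,997.00 + $61,582.50 + $56,172.00 + $2,728.50 = $156,480.00
Travel: 27.5 × ($255 ÷ 2) = 27.5 × $127.50 = $3,506.25
Total: $156,480.00 + $3,506.25 = $159,986.25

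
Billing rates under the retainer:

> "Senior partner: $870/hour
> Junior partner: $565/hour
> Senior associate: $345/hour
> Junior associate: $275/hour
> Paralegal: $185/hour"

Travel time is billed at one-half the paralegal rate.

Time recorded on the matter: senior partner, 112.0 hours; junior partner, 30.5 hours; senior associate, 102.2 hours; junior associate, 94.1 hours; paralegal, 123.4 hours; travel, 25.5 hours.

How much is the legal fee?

Senior partner: 112.0 × $870 = $97,440.00
Junior partner: 30.5 × $565 = $17,232.50
Senior associate: 102.2 × $345 = $35,259.00
Junior associate: 94.1 × $275 = $25,877.50
Paralegal: 123.4 × $185 = $22,829.00
Subtotal: $97,440.00 + $17,232.50 + $35,259.00 + $25,877.50 + $22,829.00 = $198,638.00
Travel: 25.5 × ($185 ÷ 2) = 25.5 × $92.50 = $2,358.75
Total: $198,638.00 + $2,358.75 = $200,996.75

$200,996.75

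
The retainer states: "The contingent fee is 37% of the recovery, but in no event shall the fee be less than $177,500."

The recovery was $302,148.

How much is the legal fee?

$177,500.00

37% of $302,148 = $111,794.76
That is below the $177,500 minimum, so the minimum applies.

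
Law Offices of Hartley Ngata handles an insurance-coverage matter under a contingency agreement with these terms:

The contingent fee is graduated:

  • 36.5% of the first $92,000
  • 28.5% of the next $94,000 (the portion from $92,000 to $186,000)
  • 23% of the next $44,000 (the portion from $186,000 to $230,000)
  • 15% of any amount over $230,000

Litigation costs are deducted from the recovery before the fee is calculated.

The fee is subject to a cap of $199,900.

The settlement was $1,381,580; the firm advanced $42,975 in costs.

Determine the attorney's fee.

$199,900.00

Fee base (net of costs): $1,381,580 − $42,975 = $1,338,605
First $92,000 at 36.5% = $33,580.00
Next $94,000 at 28.5% = $26,790.00
Next $44,000 at 23% = $10,120.00
Remaining $1,108,605 at 15% = $166,290.75
Fee: $33,580.00 + $26,790.00 + $10,120.00 + $166,290.75 = $236,780.75
$236,780.75 exceeds the $199,900 cap, so the fee is capped at $199,900.00.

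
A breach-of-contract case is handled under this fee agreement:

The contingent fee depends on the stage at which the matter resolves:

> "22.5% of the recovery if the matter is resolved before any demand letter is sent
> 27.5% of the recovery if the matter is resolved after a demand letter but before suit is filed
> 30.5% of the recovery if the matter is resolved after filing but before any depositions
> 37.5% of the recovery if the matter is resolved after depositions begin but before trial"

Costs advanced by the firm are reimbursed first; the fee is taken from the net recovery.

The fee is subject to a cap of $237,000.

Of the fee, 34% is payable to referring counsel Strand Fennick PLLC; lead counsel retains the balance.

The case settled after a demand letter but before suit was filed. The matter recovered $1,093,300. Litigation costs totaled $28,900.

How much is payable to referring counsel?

$80,580.00

Fee base (net of costs): $1,093,300 − $28,900 = $1,064,400
The matter settled after a demand letter but before suit was filed, so the 27.5% rate applies.
$1,064,400 × 27.5% = $292,710.00
$292,710.00 exceeds the $237,000 cap, so the fee is capped at $237,000.00.
Referral share: 34% of $237,000.00 = $80,580.00; lead counsel retains $237,000.00 − $80,580.00 = $156,420.00.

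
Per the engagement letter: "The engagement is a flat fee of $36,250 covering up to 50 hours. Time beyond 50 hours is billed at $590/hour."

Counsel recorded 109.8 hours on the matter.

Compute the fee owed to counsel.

$71,532.00

Flat fee: $36,250.00
Excess hours: 109.8 − 50 = 59.8
Overrun: 59.8 × $590 = $35,282.00
Total: $36,250.00 + $35,282.00 = $71,532.00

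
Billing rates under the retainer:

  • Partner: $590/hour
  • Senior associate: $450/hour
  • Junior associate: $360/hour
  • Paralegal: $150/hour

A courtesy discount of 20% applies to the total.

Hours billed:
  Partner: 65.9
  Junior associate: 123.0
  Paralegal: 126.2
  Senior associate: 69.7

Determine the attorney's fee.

$106,764.80

Partner: 65.9 × $590 = $38,881.00
Senior associate: 69.7 × $450 = $31,365.00
Junior associate: 123.0 × $360 = $44,280.00
Paralegal: 126.2 × $150 = $18,930.00
Subtotal: $133,456.00
Less 20% discount: −$26,691.20
Total: $133,456.00 − $26,691.20 = $106,764.80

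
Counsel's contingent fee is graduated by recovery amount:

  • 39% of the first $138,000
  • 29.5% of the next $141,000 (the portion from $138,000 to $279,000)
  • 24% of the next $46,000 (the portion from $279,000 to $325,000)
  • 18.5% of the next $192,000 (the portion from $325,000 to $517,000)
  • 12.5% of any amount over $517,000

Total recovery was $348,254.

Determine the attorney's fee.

$110,756.99

First $138,000 at 39% = $53,820.00
Next $141,000 at 29.5% = $41,595.00
Next $46,000 at 24% = $11,040.00
Remaining $23,254 at 18.5% = $4,301.99
Fee: $53,820.00 + $41,595.00 + $11,040.00 + $4,301.99 = $110,756.99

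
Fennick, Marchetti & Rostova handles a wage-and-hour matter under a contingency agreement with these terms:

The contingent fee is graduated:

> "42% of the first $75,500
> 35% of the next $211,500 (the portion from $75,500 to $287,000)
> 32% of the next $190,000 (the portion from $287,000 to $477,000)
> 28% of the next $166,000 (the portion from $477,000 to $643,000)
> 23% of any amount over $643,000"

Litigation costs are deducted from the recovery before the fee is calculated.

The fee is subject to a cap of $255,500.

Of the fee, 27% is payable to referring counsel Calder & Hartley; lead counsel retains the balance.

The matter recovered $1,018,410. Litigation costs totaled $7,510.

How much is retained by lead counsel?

$186,515.00

Fee base (net of costs): $1,018,410 − $7,510 = $1,010,900
First $75,500 at 42% = $31,710.00
Next $211,500 at 35% = $74,025.00
Next $190,000 at 32% = $60,800.00
Next $166,000 at 28% = $46,480.00
Remaining $367,900 at 23% = $84,617.00
Fee: $31,710.00 + $74,025.00 + $60,800.00 + $46,480.00 + $84,617.00 = $297,632.00
$297,632.00 exceeds the $255,500 cap, so the fee is capped at $255,500.00.
Referral share: 27% of $255,500.00 = $68,985.00; lead counsel retains $255,500.00 − $68,985.00 = $186,515.00.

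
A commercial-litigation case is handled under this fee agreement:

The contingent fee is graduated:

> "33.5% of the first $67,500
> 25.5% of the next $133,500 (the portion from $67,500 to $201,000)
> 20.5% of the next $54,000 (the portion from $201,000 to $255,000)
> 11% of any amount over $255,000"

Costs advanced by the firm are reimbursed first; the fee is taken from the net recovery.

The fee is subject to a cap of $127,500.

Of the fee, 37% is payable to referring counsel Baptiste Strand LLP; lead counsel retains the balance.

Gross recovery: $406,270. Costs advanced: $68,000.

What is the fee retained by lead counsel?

Fee base (net of costs): $406,270 − $68,000 = $338,270
First $67,500 at 33.5% = $22,612.50
Next $133,500 at 25.5% = $34,042.50
Next $54,000 at 20.5% = $11,070.00
Remaining $83,270 at 11% = $9,159.70
Fee: $22,612.50 + $34,042.50 + $11,070.00 + $9,159.70 = $76,884.70
$76,884.70 is under the $127,500 cap.
Referral share: 37% of $76,884.70 = $28,447.34; lead counsel retains $76,884.70 − $28,447.34 = $48,437.36.

$48,437.36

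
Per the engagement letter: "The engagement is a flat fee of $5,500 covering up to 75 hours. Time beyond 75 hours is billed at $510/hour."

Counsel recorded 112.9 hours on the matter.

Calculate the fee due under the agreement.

$24,829.00

Flat fee: $5,500.00
Excess hours: 112.9 − 75 = 37.9
Overrun: 37.9 × $510 = $19,329.00
Total: $5,500.00 + $19,329.00 = $24,829.00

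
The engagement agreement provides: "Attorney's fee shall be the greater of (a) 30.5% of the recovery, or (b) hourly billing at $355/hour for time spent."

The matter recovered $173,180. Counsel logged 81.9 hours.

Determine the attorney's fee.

(a) 30.5% of $173,180 = $52,819.90
(b) 81.9 × $355 = $29,074.50
The greater is (a): $52,819.90.

$52,819.90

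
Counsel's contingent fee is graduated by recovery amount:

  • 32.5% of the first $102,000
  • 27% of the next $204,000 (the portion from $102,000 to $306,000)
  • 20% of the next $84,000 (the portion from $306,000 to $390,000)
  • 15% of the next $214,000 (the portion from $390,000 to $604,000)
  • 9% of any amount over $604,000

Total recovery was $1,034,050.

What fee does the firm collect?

First $102,000 at 32.5% = $33,150.00
Next $204,000 at 27% = $55,080.00
Next $84,000 at 20% = $16,800.00
Next $214,000 at 15% = $32,100.00
Remaining $430,050 at 9% = $38,704.50
Fee: $33,150.00 + $55,080.00 + $16,800.00 + $32,100.00 + $38,704.50 = $175,834.50

$175,834.50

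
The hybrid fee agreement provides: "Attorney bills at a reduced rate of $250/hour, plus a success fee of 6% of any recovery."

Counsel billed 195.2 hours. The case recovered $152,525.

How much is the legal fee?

$57,951.50

Hourly: 195.2 × $250 = $48,800.00
Success fee: 6% of $152,525 = $9,151.50
Total: $48,800.00 + $9,151.50 = $57,951.50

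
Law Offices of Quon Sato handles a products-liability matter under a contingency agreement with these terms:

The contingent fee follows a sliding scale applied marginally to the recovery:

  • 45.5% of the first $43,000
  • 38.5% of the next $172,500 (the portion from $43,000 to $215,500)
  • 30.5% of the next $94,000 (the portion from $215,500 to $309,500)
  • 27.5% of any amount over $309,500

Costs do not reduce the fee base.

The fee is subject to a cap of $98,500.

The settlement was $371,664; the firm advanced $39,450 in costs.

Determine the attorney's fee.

Fee base is the gross recovery, $371,664; costs are reimbursed separately.
First $43,000 at 45.5% = $19,565.00
Next $172,500 at 38.5% = $66,412.50
Next $94,000 at 30.5% = $28,670.00
Remaining $62,164 at 27.5% = $17,095.10
Fee: $19,565.00 + $66,412.50 + $28,670.00 + $17,095.10 = $131,742.60
$131,742.60 exceeds the $98,500 cap, so the fee is capped at $98,500.00.

$98,500.00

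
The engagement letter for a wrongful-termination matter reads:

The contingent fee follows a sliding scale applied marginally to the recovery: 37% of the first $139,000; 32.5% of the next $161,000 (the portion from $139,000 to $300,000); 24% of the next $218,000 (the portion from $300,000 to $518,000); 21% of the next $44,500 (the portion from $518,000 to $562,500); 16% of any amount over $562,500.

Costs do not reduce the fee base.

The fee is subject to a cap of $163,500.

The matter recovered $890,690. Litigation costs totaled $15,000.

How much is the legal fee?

Fee base is the gross recovery, $890,690; costs are reimbursed separately.
First $139,000 at 37% = $51,430.00
Next $161,000 at 32.5% = $52,325.00
Next $218,000 at 24% = $52,320.00
Next $44,500 at 21% = $9,345.00
Remaining $328,190 at 16% = $52,510.40
Fee: $51,430.00 + $52,325.00 + $52,320.00 + $9,345.00 + $52,510.40 = $217,930.40
$217,930.40 exceeds the $163,500 cap, so the fee is capped at $163,500.00.

$163,500.00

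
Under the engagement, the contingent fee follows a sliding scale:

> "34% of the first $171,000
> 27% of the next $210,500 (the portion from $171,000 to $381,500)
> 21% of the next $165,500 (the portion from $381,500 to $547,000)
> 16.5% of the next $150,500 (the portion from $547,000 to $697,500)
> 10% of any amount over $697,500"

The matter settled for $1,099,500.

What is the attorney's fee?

First $171,000 at 34% = $58,140.00
Next $210,500 at 27% = $56,835.00
Next $165,500 at 21% = $34,755.00
Next $150,500 at 16.5% = $24,832.50
Remaining $402,000 at 10% = $40,200.00
Fee: $58,140.00 + $56,835.00 + $34,755.00 + $24,832.50 + $40,200.00 = $214,762.50

$214,762.50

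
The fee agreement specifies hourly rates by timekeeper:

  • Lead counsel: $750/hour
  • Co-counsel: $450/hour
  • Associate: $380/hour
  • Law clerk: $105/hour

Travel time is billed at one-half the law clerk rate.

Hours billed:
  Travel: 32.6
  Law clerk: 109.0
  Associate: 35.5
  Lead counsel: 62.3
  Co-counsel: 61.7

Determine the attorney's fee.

Lead counsel: 62.3 × $750 = $46,725.00
Co-counsel: 61.7 × $450 = $27,765.00
Associate: 35.5 × $380 = $13,490.00
Law clerk: 109.0 × $105 = $11,445.00
Subtotal: $46,725.00 + $27,765.00 + $13,490.00 + $11,445.00 = $99,425.00
Travel: 32.6 × ($105 ÷ 2) = 32.6 × $52.50 = $1,711.50
Total: $99,425.00 + $1,711.50 = $101,136.50

$101,136.50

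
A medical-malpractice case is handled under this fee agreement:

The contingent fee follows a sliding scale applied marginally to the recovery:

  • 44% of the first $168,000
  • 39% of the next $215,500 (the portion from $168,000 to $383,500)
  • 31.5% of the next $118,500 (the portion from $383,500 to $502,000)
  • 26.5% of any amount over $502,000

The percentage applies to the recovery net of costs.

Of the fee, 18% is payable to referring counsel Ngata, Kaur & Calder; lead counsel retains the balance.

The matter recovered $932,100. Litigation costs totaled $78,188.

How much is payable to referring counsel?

$51,938.85

Fee base (net of costs): $932,100 − $78,188 = $853,912
First $168,000 at 44% = $73,920.00
Next $215,500 at 39% = $84,045.00
Next $118,500 at 31.5% = $37,327.50
Remaining $351,912 at 26.5% = $93,256.68
Fee: $73,920.00 + $84,045.00 + $37,327.50 + $93,256.68 = $288,549.18
Referral share: 18% of $288,549.18 = $51,938.85; lead counsel retains $288,549.18 − $51,938.85 = $236,610.33.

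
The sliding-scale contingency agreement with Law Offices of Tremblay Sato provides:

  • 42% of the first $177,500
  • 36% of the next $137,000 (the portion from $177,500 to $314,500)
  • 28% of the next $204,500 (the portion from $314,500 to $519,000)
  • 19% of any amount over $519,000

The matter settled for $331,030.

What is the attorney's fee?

First $177,500 at 42% = $74,550.00
Next $137,000 at 36% = $49,320.00
Remaining $16,530 at 28% = $4,628.40
Fee: $74,550.00 + $49,320.00 + $4,628.40 = $128,498.40

$128,498.40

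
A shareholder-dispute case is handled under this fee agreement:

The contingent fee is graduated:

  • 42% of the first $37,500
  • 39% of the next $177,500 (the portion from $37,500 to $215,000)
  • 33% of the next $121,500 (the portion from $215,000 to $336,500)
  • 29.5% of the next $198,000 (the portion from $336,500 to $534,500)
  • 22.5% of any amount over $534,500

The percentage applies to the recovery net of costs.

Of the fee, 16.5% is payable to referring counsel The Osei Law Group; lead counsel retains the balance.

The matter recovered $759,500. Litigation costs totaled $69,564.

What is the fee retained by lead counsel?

Fee base (net of costs): $759,500 − $69,564 = $689,936
First $37,500 at 42% = $15,750.00
Next $177,500 at 39% = $69,225.00
Next $121,500 at 33% = $40,095.00
Next $198,000 at 29.5% = $58,410.00
Remaining $155,436 at 22.5% = $34,973.10
Fee: $15,750.00 + $69,225.00 + $40,095.00 + $58,410.00 + $34,973.10 = $218,453.10
Referral share: 16.5% of $218,453.10 = $36,044.76; lead counsel retains $218,453.10 − $36,044.76 = $182,408.34.

$182,408.34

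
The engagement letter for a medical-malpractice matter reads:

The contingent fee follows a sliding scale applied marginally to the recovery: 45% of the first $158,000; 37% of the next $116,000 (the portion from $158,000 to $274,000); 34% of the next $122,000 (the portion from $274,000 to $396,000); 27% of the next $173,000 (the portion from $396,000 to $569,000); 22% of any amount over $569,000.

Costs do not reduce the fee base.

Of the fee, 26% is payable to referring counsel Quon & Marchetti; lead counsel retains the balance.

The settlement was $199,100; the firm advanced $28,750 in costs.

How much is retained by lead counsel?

Fee base is the gross recovery, $199,100; costs are reimbursed separately.
First $158,000 at 45% = $71,100.00
Remaining $41,100 at 37% = $15,207.00
Fee: $71,100.00 + $15,207.00 = $86,307.00
Referral share: 26% of $86,307.00 = $22,439.82; lead counsel retains $86,307.00 − $22,439.82 = $63,867.18.

$63,867.18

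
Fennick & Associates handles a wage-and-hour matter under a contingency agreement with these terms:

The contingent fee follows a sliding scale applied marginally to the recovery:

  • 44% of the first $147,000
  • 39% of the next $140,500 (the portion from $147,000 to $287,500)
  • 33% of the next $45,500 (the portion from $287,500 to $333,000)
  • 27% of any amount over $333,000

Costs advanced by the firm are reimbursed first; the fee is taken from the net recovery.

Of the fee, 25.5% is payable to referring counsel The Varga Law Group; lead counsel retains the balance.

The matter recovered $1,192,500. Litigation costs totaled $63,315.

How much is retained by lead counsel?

Fee base (net of costs): $1,192,500 − $63,315 = $1,129,185
First $147,000 at 44% = $64,680.00
Next $140,500 at 39% = $54,795.00
Next $45,500 at 33% = $15,015.00
Remaining $796,185 at 27% = $214,969.95
Fee: $64,680.00 + $54,795.00 + $15,015.00 + $214,969.95 = $349,459.95
Referral share: 25.5% of $349,459.95 = $89,112.29; lead counsel retains $349,459.95 − $89,112.29 = $260,347.66.

$260,347.66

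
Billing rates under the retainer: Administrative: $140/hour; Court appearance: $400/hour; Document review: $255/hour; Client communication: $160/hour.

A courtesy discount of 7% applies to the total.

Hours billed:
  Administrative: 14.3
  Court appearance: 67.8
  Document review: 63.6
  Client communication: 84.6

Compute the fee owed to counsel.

$54,754.68

Administrative: 14.3 × $140 = $2,002.00
Court appearance: 67.8 × $400 = $27,120.00
Document review: 63.6 × $255 = $16,218.00
Client communication: 84.6 × $160 = $13,536.00
Subtotal: $58,876.00
Less 7% discount: −$4,121.32
Total: $58,876.00 − $4,121.32 = $54,754.68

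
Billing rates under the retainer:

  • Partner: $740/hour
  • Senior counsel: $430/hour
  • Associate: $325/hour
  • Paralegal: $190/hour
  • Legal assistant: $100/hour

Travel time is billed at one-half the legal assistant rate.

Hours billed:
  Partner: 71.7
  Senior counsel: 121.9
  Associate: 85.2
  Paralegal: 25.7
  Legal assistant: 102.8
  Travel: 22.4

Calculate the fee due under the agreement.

Partner: 71.7 × $740 = $53,058.00
Senior counsel: 121.9 × $430 = $52,417.00
Associate: 85.2 × $325 = $27,690.00
Paralegal: 25.7 × $190 = $4,883.00
Legal assistant: 102.8 × $100 = $10,280.00
Subtotal: $53,058.00 + $52,417.00 + $27,690.00 + $4,883.00 + $10,280.00 = $148,328.00
Travel: 22.4 × ($100 ÷ 2) = 22.4 × $50.00 = $1,120.00
Total: $148,328.00 + $1,120.00 = $149,448.00

$149,448.00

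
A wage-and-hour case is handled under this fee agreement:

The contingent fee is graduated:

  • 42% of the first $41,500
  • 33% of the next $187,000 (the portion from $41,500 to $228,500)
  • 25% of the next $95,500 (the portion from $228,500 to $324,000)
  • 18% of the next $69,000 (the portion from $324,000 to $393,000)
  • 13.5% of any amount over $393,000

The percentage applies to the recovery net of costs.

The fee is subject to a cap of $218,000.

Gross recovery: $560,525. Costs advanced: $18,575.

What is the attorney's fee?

$135,543.25

Fee base (net of costs): $560,525 − $18,575 = $541,950
First $41,500 at 42% = $17,430.00
Next $187,000 at 33% = $61,710.00
Next $95,500 at 25% = $23,875.00
Next $69,000 at 18% = $12,420.00
Remaining $148,950 at 13.5% = $20,108.25
Fee: $17,430.00 + $61,710.00 + $23,875.00 + $12,420.00 + $20,108.25 = $135,543.25
$135,543.25 is under the $218,000 cap.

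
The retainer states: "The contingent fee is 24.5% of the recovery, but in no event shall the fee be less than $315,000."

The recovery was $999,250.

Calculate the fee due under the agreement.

24.5% of $999,250 = $244,816.25
That is below the $315,000 minimum, so the minimum applies.

$315,000.00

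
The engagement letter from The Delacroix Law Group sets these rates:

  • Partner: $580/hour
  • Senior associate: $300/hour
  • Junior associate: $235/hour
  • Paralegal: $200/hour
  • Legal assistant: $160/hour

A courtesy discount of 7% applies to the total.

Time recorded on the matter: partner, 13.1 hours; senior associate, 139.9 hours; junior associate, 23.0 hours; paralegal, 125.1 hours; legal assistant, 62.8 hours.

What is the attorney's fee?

$83,738.13

Partner: 13.1 × $580 = $7,598.00
Senior associate: 139.9 × $300 = $41,970.00
Junior associate: 23.0 × $235 = $5,405.00
Paralegal: 125.1 × $200 = $25,020.00
Legal assistant: 62.8 × $160 = $10,048.00
Subtotal: $90,041.00
Less 7% discount: −$6,302.87
Total: $90,041.00 − $6,302.87 = $83,738.13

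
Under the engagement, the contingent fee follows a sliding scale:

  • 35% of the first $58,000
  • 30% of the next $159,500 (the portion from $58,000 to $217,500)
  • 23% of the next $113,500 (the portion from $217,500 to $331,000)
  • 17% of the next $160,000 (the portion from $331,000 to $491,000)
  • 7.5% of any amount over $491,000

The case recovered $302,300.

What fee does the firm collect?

$87,654.00

First $58,000 at 35% = $20,300.00
Next $159,500 at 30% = $47,850.00
Remaining $84,800 at 23% = $19,504.00
Fee: $20,300.00 + $47,850.00 + $19,504.00 = $87,654.00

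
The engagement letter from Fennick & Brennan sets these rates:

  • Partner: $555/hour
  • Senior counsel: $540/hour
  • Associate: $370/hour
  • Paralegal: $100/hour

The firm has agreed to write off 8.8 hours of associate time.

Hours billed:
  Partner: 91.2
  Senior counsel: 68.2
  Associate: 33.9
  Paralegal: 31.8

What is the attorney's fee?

Partner: 91.2 × $555 = $50,616.00
Senior counsel: 68.2 × $540 = $36,828.00
Associate: 33.9 × $370 = $12,543.00
Paralegal: 31.8 × $100 = $3,180.00
Subtotal: $103,167.00
Write-off: 8.8 × $370 = $3,256.00
Total: $103,167.00 − $3,256.00 = $99,911.00

$99,911.00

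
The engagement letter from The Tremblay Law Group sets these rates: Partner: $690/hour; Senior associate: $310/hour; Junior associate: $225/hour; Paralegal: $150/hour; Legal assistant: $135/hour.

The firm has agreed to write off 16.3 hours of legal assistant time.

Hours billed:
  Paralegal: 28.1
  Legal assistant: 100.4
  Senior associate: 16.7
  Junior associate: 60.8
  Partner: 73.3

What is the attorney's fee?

$85,002.50

Partner: 73.3 × $690 = $50,577.00
Senior associate: 16.7 × $310 = $5,177.00
Junior associate: 60.8 × $225 = $13,680.00
Paralegal: 28.1 × $150 = $4,215.00
Legal assistant: 100.4 × $135 = $13,554.00
Subtotal: $87,203.00
Write-off: 16.3 × $135 = $2,200.50
Total: $87,203.00 − $2,200.50 = $85,002.50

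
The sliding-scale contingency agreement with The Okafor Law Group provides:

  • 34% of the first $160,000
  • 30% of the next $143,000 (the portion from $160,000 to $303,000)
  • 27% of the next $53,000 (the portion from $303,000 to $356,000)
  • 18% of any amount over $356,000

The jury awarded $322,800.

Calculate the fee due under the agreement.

First $160,000 at 34% = $54,400.00
Next $143,000 at 30% = $42,900.00
Remaining $19,800 at 27% = $5,346.00
Fee: $54,400.00 + $42,900.00 + $5,346.00 = $102,646.00

$102,646.00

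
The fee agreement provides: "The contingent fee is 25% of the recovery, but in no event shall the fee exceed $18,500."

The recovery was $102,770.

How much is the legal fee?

25% of $102,770 = $25,692.50
That exceeds the $18,500 cap, so the fee is capped at $18,500.

$18,500.00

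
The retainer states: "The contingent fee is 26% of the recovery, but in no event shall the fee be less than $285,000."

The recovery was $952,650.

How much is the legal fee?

26% of $952,650 = $247,689.00
That is below the $285,000 minimum, so the minimum applies.

$285,000.00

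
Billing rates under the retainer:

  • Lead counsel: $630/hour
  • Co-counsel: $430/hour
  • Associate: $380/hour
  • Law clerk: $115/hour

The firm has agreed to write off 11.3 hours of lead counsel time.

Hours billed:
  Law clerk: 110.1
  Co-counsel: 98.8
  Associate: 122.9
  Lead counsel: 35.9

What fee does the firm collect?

Lead counsel: 35.9 × $630 = $22,617.00
Co-counsel: 98.8 × $430 = $42,484.00
Associate: 122.9 × $380 = $46,702.00
Law clerk: 110.1 × $115 = $12,661.50
Subtotal: $124,464.50
Write-off: 11.3 × $630 = $7,119.00
Total: $124,464.50 − $7,119.00 = $117,345.50

$117,345.50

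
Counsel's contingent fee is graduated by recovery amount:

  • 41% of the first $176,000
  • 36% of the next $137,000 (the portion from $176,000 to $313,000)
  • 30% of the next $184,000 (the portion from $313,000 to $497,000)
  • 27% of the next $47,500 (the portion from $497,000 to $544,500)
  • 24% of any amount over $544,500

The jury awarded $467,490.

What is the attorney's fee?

$167,827.00

First $176,000 at 41% = $72,160.00
Next $137,000 at 36% = $49,320.00
Remaining $154,490 at 30% = $46,347.00
Fee: $72,160.00 + $49,320.00 + $46,347.00 = $167,827.00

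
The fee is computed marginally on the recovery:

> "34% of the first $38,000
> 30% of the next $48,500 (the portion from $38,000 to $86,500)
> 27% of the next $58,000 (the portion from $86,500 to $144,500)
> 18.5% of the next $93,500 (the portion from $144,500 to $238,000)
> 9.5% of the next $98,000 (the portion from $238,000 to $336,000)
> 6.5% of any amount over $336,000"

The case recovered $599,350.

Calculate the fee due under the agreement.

First $38,000 at 34% = $12,920.00
Next $48,500 at 30% = $14,550.00
Next $58,000 at 27% = $15,660.00
Next $93,500 at 18.5% = $17,297.50
Next $98,000 at 9.5% = $9,310.00
Remaining $263,350 at 6.5% = $17,117.75
Fee: $12,920.00 + $14,550.00 + $15,660.00 + $17,297.50 + $9,310.00 + $17,117.75 = $86,855.25

$86,855.25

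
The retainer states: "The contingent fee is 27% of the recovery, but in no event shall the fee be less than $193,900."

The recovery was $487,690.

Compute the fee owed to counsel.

$193,900.00

27% of $487,690 = $131,676.30
That is below the $193,900 minimum, so the minimum applies.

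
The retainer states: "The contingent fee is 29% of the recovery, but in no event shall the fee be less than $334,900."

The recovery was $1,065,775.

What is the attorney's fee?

$334,900.00

29% of $1,065,775 = $309,074.75
That is below the $334,900 minimum, so the minimum applies.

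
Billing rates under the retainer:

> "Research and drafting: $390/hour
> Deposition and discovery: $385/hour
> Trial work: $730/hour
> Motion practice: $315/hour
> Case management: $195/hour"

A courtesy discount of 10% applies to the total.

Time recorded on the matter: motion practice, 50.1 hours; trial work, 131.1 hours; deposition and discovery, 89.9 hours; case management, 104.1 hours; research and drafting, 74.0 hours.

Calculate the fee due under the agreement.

$175,729.95

Research and drafting: 74.0 × $390 = $28,860.00
Deposition and discovery: 89.9 × $385 = $34,611.50
Trial work: 131.1 × $730 = $95,703.00
Motion practice: 50.1 × $315 = $15,781.50
Case management: 104.1 × $195 = $20,299.50
Subtotal: $195,255.50
Less 10% discount: −$19,525.55
Total: $195,255.50 − $19,525.55 = $175,729.95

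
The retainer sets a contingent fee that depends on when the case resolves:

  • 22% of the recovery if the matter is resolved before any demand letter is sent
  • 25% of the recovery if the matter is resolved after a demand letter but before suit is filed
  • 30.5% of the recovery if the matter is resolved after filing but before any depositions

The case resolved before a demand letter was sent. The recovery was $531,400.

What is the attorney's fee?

The matter resolved before a demand letter was sent, so the 22% rate applies.
$531,400 × 22% = $116,908.00

$116,908.00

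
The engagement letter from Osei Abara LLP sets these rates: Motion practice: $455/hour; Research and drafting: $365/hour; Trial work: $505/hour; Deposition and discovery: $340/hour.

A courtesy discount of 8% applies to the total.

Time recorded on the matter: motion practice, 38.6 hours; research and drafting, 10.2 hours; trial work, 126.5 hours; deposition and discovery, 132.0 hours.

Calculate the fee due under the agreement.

$119,644.62

Motion practice: 38.6 × $455 = $17,563.00
Research and drafting: 10.2 × $365 = $3,723.00
Trial work: 126.5 × $505 = $63,882.50
Deposition and discovery: 132.0 × $340 = $44,880.00
Subtotal: $130,048.50
Less 8% discount: −$10,403.88
Total: $130,048.50 − $10,403.88 = $119,644.62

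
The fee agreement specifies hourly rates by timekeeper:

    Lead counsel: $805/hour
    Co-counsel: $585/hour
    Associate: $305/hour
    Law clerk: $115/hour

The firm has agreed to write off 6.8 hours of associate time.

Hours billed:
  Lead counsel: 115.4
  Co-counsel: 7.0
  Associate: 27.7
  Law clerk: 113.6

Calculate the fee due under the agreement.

$116,430.50

Lead counsel: 115.4 × $805 = $92,897.00
Co-counsel: 7.0 × $585 = $4,095.00
Associate: 27.7 × $305 = $8,448.50
Law clerk: 113.6 × $115 = $13,064.00
Subtotal: $118,504.50
Write-off: 6.8 × $305 = $2,074.00
Total: $118,504.50 − $2,074.00 = $116,430.50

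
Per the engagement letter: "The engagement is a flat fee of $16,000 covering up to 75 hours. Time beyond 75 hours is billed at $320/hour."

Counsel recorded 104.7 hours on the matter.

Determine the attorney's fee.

$25,504.00

Flat fee: $16,000.00
Excess hours: 104.7 − 75 = 29.7
Overrun: 29.7 × $320 = $9,504.00
Total: $16,000.00 + $9,504.00 = $25,504.00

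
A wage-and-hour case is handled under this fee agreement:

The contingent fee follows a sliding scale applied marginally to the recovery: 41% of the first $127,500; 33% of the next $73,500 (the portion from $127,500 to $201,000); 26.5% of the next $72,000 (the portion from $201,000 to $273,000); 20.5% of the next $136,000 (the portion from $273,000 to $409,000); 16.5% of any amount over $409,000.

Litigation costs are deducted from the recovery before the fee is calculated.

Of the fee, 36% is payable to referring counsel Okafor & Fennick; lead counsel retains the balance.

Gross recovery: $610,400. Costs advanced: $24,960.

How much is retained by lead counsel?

$97,665.66

Fee base (net of costs): $610,400 − $24,960 = $585,440
First $127,500 at 41% = $52,275.00
Next $73,500 at 33% = $24,255.00
Next $72,000 at 26.5% = $19,080.00
Next $136,000 at 20.5% = $27,880.00
Remaining $176,440 at 16.5% = $29,112.60
Fee: $52,275.00 + $24,255.00 + $19,080.00 + $27,880.00 + $29,112.60 = $152,602.60
Referral share: 36% of $152,602.60 = $54,936.94; lead counsel retains $152,602.60 − $54,936.94 = $97,665.66.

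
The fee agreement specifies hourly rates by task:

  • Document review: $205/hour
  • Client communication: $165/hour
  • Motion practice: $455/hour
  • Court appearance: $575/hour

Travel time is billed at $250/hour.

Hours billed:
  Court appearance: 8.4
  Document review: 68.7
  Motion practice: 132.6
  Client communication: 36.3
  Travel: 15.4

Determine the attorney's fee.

Document review: 68.7 × $205 = $14,083.50
Client communication: 36.3 × $165 = $5,989.50
Motion practice: 132.6 × $455 = $60,333.00
Court appearance: 8.4 × $575 = $4,830.00
Subtotal: $14,083.50 + $5,989.50 + $60,333.00 + $4,830.00 = $85,236.00
Travel: 15.4 × $250 = $3,850.00
Total: $85,236.00 + $3,850.00 = $89,086.00

$89,086.00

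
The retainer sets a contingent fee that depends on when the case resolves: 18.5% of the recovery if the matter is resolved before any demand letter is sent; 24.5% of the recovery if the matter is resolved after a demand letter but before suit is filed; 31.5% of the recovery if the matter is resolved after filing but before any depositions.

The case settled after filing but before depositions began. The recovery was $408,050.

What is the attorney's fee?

The matter settled after filing but before depositions began, so the 31.5% rate applies.
$408,050 × 31.5% = $128,535.75

$128,535.75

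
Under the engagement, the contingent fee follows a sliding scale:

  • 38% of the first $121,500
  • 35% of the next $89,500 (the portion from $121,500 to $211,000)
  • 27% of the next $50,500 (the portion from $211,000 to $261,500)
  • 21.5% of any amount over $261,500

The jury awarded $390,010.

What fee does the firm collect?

$118,759.65

First $121,500 at 38% = $46,170.00
Next $89,500 at 35% = $31,325.00
Next $50,500 at 27% = $13,635.00
Remaining $128,510 at 21.5% = $27,629.65
Fee: $46,170.00 + $31,325.00 + $13,635.00 + $27,629.65 = $118,759.65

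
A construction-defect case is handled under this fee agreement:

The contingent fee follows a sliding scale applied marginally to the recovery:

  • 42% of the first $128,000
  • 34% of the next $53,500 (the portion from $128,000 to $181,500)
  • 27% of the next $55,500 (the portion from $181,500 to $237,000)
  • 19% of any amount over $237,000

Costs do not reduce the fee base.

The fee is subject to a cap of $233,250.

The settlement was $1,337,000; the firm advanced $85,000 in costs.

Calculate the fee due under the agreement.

$233,250.00

Fee base is the gross recovery, $1,337,000; costs are reimbursed separately.
First $128,000 at 42% = $53,760.00
Next $53,500 at 34% = $18,190.00
Next $55,500 at 27% = $14,985.00
Remaining $1,100,000 at 19% = $209,000.00
Fee: $53,760.00 + $18,190.00 + $14,985.00 + $209,000.00 = $295,935.00
$295,935.00 exceeds the $233,250 cap, so the fee is capped at $233,250.00.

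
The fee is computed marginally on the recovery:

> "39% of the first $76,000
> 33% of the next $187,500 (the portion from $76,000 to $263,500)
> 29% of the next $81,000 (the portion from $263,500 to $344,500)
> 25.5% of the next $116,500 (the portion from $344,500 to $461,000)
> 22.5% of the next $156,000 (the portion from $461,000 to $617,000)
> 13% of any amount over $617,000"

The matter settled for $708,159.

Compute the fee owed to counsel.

First $76,000 at 39% = $29,640.00
Next $187,500 at 33% = $61,875.00
Next $81,000 at 29% = $23,490.00
Next $116,500 at 25.5% = $29,707.50
Next $156,000 at 22.5% = $35,100.00
Remaining $91,159 at 13% = $11,850.67
Fee: $29,640.00 + $61,875.00 + $23,490.00 + $29,707.50 + $35,100.00 + $11,850.67 = $191,663.17

$191,663.17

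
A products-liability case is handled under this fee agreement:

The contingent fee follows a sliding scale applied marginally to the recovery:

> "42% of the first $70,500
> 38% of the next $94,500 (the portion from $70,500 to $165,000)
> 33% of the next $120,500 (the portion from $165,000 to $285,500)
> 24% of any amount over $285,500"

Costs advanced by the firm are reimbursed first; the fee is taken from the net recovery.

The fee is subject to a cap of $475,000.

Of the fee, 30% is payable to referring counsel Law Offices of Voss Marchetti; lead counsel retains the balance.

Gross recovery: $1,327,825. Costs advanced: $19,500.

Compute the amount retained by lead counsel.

Fee base (net of costs): $1,327,825 − $19,500 = $1,308,325
First $70,500 at 42% = $29,610.00
Next $94,500 at 38% = $35,910.00
Next $120,500 at 33% = $39,765.00
Remaining $1,022,825 at 24% = $245,478.00
Fee: $29,610.00 + $35,910.00 + $39,765.00 + $245,478.00 = $350,763.00
$350,763.00 is under the $475,000 cap.
Referral share: 30% of $350,763.00 = $105,228.90; lead counsel retains $350,763.00 − $105,228.90 = $245,534.10.

$245,534.10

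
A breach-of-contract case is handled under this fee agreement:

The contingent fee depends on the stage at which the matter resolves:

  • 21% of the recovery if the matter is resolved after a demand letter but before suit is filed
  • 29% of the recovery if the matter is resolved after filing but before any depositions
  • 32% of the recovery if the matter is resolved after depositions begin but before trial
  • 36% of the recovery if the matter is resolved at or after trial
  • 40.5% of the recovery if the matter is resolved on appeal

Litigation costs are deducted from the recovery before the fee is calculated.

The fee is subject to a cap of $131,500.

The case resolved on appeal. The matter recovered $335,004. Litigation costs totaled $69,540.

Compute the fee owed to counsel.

Fee base (net of costs): $335,004 − $69,540 = $265,464
The matter resolved on appeal, so the 40.5% rate applies.
$265,464 × 40.5% = $107,512.92
$107,512.92 is under the $131,500 cap.

$107,512.92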